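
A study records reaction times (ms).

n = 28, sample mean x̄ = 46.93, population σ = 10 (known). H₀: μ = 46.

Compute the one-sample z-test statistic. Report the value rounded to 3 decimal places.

test statistic = 0.492

SE = σ/√n = 10/√28 = 1.8898
z = (x̄−μ₀)/SE = (46.93−46)/1.8898 = 0.4921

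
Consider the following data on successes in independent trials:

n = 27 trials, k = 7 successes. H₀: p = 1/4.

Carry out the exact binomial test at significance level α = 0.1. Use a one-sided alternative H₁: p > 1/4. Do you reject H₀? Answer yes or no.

Exact binomial: n=27, k=7, p₀=1/4=0.2500
P(X≥7) from Σ C(n,i)·p₀^i·(1−p₀)^(n−i)
p-value (one-sided, H₁ greater) = 0.52917
At α=0.1: p ≥ α → fail to reject H₀

reject H₀: no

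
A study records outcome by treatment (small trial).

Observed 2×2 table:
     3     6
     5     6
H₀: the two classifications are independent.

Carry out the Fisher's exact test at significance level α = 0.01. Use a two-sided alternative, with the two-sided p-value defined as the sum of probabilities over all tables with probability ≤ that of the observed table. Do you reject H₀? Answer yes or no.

Margins: r₁=9, r₂=11, c₁=8, c₂=12, n=20
p_obs = C(9,3)·C(11,5)/C(20,8); sum pmf over tables with pmf ≤ p_obs
p-value (two-sided) = 0.66992
At α=0.01: p ≥ α → fail to reject H₀

reject H₀: no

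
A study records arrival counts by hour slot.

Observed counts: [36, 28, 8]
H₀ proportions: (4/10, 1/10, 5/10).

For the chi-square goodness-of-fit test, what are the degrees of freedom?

degrees of freedom = 2

df = k − 1 = 3 − 1 = 2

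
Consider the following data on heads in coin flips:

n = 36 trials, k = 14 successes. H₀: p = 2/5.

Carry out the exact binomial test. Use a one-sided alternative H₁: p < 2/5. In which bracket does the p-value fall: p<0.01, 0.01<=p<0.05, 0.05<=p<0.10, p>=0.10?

Exact binomial: n=36, k=14, p₀=2/5=0.4000
P(X≤14) from Σ C(n,i)·p₀^i·(1−p₀)^(n−i)
p-value (one-sided, H₁ less) = 0.51811
→ bracket: p>=0.10

p-value bracket: p>=0.10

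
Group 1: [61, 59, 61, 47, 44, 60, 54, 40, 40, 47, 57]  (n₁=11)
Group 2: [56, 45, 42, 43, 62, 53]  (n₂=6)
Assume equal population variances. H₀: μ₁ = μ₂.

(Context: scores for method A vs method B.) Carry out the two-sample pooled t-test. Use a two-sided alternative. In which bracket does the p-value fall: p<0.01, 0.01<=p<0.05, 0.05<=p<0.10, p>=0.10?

x̄₁=51.818, s₁=8.400, n₁=11
x̄₂=50.167, s₂=8.085, n₂=6
s_p² = [10·8.400² + 5·8.085²]/15 = 68.8313
SE = √(s_p²·(1/11+1/6)) = 4.2106
t = (51.818−50.167)/4.2106 = 0.3922
df = 15
p-value (two-sided) = 0.70041
→ bracket: p>=0.10

p-value bracket: p>=0.10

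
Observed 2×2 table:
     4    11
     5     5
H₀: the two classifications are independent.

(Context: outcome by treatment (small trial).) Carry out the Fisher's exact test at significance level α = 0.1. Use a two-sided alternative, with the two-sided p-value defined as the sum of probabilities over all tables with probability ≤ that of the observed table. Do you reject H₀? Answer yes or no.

reject H₀: no

Margins: r₁=15, r₂=10, c₁=9, c₂=16, n=25
p_obs = C(15,4)·C(10,5)/C(25,9); sum pmf over tables with pmf ≤ p_obs
p-value (two-sided) = 0.39733
At α=0.1: p ≥ α → fail to reject H₀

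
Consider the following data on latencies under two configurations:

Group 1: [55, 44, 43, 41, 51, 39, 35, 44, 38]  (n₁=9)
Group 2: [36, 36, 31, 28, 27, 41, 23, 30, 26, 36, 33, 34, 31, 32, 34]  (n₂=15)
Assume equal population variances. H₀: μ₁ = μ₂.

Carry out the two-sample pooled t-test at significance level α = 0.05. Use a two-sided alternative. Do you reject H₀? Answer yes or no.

reject H₀: yes

x̄₁=43.333, s₁=6.305, n₁=9
x̄₂=31.867, s₂=4.642, n₂=15
s_p² = [8·6.305² + 14·4.642²]/22 = 28.1697
SE = √(s_p²·(1/9+1/15)) = 2.2378
t = (43.333−31.867)/2.2378 = 5.1240
df = 22
p-value (two-sided) = 0.00004
At α=0.05: p < α → reject H₀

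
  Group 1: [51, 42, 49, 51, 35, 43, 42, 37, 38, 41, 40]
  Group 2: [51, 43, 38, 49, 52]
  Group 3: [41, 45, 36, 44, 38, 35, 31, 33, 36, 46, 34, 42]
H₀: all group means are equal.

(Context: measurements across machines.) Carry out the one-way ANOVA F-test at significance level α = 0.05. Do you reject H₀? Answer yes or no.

Group means [42.64, 46.60, 38.42], grand mean 41.536
SSB = Σnᵢ(x̄ᵢ−x̄)² = 258.302; SSW = ΣΣ(x−x̄ᵢ)² = 722.662
MSB = 258.302/2 = 129.1511; MSW = 722.662/25 = 28.9065
F = MSB/MSW = 4.4679
df = (2, 25)
p-value (upper-tail) = 0.02193
At α=0.05: p < α → reject H₀

reject H₀: yes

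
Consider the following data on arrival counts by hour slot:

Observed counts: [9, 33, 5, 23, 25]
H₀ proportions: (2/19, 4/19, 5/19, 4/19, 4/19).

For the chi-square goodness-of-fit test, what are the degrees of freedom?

degrees of freedom = 4

df = k − 1 = 5 − 1 = 4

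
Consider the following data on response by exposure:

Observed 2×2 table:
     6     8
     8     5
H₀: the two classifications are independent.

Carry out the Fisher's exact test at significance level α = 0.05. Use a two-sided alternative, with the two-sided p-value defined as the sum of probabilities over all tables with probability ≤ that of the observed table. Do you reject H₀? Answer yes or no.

reject H₀: no

Margins: r₁=14, r₂=13, c₁=14, c₂=13, n=27
p_obs = C(14,6)·C(13,8)/C(27,14); sum pmf over tables with pmf ≤ p_obs
p-value (two-sided) = 0.44948
At α=0.05: p ≥ α → fail to reject H₀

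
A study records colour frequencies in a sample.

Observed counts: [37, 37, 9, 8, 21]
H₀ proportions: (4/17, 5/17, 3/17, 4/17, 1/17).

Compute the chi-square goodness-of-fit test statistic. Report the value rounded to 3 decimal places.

n = 112; E_i = n·p_i = [26.35, 32.94, 19.76, 26.35, 6.59]
χ² = (37−26.35)²/26.35 + (37−32.94)²/32.94 + (9−19.76)²/19.76 + (8−26.35)²/26.35 + (21−6.59)²/6.59 = 54.9719
df = 4

test statistic = 54.972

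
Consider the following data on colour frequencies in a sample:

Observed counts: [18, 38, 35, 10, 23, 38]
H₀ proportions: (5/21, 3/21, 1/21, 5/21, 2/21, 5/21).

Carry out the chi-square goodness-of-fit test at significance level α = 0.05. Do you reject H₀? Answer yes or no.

n = 162; E_i = n·p_i = [38.57, 23.14, 7.71, 38.57, 15.43, 38.57]
χ² = (18−38.57)²/38.57 + (38−23.14)²/23.14 + (35−7.71)²/7.71 + (10−38.57)²/38.57 + (23−15.43)²/15.43 + (38−38.57)²/38.57 = 141.9080
df = 5
p-value (upper-tail) = 0.00000
At α=0.05: p < α → reject H₀

reject H₀: yes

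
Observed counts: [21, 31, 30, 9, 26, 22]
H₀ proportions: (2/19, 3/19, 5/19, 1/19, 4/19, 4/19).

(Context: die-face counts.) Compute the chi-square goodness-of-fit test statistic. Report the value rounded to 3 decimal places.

test statistic = 10.243

n = 139; E_i = n·p_i = [14.63, 21.95, 36.58, 7.32, 29.26, 29.26]
χ² = (21−14.63)²/14.63 + (31−21.95)²/21.95 + (30−36.58)²/36.58 + (9−7.32)²/7.32 + (26−29.26)²/29.26 + (22−29.26)²/29.26 = 10.2434
df = 5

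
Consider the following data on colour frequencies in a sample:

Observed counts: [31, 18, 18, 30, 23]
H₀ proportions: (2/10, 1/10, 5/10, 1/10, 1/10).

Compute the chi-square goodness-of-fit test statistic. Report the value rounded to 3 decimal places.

n = 120; E_i = n·p_i = [24.00, 12.00, 60.00, 12.00, 12.00]
χ² = (31−24.00)²/24.00 + (18−12.00)²/12.00 + (18−60.00)²/60.00 + (30−12.00)²/12.00 + (23−12.00)²/12.00 = 71.5250
df = 4

test statistic = 71.525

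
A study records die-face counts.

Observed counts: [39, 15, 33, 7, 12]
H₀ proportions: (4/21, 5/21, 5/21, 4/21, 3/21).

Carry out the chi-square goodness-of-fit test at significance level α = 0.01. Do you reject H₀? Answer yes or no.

n = 106; E_i = n·p_i = [20.19, 25.24, 25.24, 20.19, 15.14]
χ² = (39−20.19)²/20.19 + (15−25.24)²/25.24 + (33−25.24)²/25.24 + (7−20.19)²/20.19 + (12−15.14)²/15.14 = 33.3330
df = 4
p-value (upper-tail) = 0.00000
At α=0.01: p < α → reject H₀

reject H₀: yes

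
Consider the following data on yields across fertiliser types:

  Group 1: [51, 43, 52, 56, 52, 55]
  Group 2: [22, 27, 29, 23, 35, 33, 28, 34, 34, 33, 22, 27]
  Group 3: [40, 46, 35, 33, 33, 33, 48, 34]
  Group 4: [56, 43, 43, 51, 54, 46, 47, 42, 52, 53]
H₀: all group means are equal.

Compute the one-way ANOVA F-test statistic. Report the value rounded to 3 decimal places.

test statistic = 37.569

Group means [51.50, 28.92, 37.75, 48.70], grand mean 40.139
SSB = Σnᵢ(x̄ᵢ−x̄)² = 3064.289; SSW = ΣΣ(x−x̄ᵢ)² = 870.017
MSB = 3064.289/3 = 1021.4296; MSW = 870.017/32 = 27.1880
F = MSB/MSW = 37.5691
df = (3, 32)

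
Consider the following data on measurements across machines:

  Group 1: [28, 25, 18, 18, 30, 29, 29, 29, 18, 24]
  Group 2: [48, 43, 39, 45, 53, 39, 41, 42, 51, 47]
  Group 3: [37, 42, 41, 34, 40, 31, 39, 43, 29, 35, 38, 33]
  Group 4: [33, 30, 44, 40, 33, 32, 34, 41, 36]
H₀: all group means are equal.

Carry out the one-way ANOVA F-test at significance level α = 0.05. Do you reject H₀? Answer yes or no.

Group means [24.80, 44.80, 36.83, 35.89], grand mean 35.634
SSB = Σnᵢ(x̄ᵢ−x̄)² = 2031.757; SSW = ΣΣ(x−x̄ᵢ)² = 841.756
MSB = 2031.757/3 = 677.2522; MSW = 841.756/37 = 22.7502
F = MSB/MSW = 29.7691
df = (3, 37)
p-value (upper-tail) = 0.00000
At α=0.05: p < α → reject H₀

reject H₀: yes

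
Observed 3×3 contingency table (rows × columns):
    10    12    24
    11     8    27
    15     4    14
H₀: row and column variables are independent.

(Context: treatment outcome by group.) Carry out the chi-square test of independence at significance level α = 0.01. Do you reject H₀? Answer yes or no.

Row totals [46, 46, 33], col totals [36, 24, 65], n=125
χ² = (10−13.25)²/13.25 + (12−8.83)²/8.83 + (24−23.92)²/23.92 + (11−13.25)²/13.25 + (8−8.83)²/8.83 + (27−23.92)²/23.92 + (15−9.50)²/9.50 + (4−6.34)²/6.34 + (14−17.16)²/17.16 = 7.4108
df = 4
p-value (upper-tail) = 0.11571
At α=0.01: p ≥ α → fail to reject H₀

reject H₀: no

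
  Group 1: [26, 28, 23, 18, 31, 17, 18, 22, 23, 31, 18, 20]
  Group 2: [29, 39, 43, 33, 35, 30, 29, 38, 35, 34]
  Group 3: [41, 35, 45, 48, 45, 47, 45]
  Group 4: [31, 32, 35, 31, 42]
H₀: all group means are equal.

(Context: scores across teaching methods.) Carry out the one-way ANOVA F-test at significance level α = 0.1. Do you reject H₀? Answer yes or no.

reject H₀: yes

Group means [22.92, 34.50, 43.71, 34.20], grand mean 32.265
SSB = Σnᵢ(x̄ᵢ−x̄)² = 2034.972; SSW = ΣΣ(x−x̄ᵢ)² = 675.645
MSB = 2034.972/3 = 678.3241; MSW = 675.645/30 = 22.5215
F = MSB/MSW = 30.1189
df = (3, 30)
p-value (upper-tail) = 0.00000
At α=0.1: p < α → reject H₀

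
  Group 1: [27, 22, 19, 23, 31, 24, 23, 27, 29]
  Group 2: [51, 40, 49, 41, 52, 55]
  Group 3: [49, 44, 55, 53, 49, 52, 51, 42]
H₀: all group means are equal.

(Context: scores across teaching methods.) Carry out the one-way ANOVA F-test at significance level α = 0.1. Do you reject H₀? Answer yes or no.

reject H₀: yes

Group means [25.00, 48.00, 49.38], grand mean 39.478
SSB = Σnᵢ(x̄ᵢ−x̄)² = 3105.864; SSW = ΣΣ(x−x̄ᵢ)² = 439.875
MSB = 3105.864/2 = 1552.9321; MSW = 439.875/20 = 21.9937
F = MSB/MSW = 70.6079
df = (2, 20)
p-value (upper-tail) = 0.00000
At α=0.1: p < α → reject H₀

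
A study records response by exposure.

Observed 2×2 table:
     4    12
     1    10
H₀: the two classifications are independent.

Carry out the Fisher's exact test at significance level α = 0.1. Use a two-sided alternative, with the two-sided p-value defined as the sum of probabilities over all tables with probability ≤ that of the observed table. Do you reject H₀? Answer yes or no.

Margins: r₁=16, r₂=11, c₁=5, c₂=22, n=27
p_obs = C(16,4)·C(11,1)/C(27,5); sum pmf over tables with pmf ≤ p_obs
p-value (two-sided) = 0.61848
At α=0.1: p ≥ α → fail to reject H₀

reject H₀: no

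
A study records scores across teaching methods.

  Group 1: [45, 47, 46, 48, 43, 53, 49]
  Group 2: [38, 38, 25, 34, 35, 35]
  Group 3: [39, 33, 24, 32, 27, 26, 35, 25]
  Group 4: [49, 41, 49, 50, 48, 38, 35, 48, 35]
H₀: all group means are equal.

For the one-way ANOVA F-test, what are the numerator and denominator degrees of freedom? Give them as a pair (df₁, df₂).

k = 4 groups, N = 30 total
df = (k−1, N−k) = (4−1, 30−4) = (3, 26)

degrees of freedom = [3, 26]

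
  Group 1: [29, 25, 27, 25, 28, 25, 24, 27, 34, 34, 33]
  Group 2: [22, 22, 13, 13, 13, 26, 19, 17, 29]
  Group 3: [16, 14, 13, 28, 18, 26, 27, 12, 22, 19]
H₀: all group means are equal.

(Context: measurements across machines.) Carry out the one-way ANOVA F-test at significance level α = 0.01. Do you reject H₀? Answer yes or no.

reject H₀: yes

Group means [28.27, 19.33, 19.50], grand mean 22.667
SSB = Σnᵢ(x̄ᵢ−x̄)² = 545.985; SSW = ΣΣ(x−x̄ᵢ)² = 740.682
MSB = 545.985/2 = 272.9924; MSW = 740.682/27 = 27.4327
F = MSB/MSW = 9.9514
df = (2, 27)
p-value (upper-tail) = 0.00058
At α=0.01: p < α → reject H₀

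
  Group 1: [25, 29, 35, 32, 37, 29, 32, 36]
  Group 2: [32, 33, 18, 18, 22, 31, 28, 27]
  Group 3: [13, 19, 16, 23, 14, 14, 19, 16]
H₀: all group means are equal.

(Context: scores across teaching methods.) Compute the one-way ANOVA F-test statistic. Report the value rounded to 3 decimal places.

Group means [31.88, 26.12, 16.75], grand mean 24.917
SSB = Σnᵢ(x̄ᵢ−x̄)² = 932.583; SSW = ΣΣ(x−x̄ᵢ)² = 455.250
MSB = 932.583/2 = 466.2917; MSW = 455.250/21 = 21.6786
F = MSB/MSW = 21.5093
df = (2, 21)

test statistic = 21.509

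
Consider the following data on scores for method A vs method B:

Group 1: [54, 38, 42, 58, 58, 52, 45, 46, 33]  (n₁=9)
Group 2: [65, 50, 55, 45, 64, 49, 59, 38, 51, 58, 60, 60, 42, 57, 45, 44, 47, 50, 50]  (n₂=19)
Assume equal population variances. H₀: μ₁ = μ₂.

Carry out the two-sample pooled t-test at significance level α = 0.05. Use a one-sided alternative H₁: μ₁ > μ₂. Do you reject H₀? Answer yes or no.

x̄₁=47.333, s₁=8.818, n₁=9
x̄₂=52.053, s₂=7.692, n₂=19
s_p² = [8·8.818² + 18·7.692²]/26 = 64.8826
SE = √(s_p²·(1/9+1/19)) = 3.2595
t = (47.333−52.053)/3.2595 = -1.4479
df = 26
p-value (one-sided, H₁ greater) = 0.92020
At α=0.05: p ≥ α → fail to reject H₀

reject H₀: no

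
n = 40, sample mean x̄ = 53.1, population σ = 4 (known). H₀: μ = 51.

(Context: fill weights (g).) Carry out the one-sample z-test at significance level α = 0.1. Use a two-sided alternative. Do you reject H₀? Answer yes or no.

reject H₀: yes

SE = σ/√n = 4/√40 = 0.6325
z = (x̄−μ₀)/SE = (53.1−51)/0.6325 = 3.3204
p-value (two-sided) = 0.00090
At α=0.1: p < α → reject H₀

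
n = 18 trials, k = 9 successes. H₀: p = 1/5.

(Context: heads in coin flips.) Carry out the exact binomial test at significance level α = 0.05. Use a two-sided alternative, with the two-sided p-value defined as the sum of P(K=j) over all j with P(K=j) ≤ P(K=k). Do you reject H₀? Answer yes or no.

reject H₀: yes

Exact binomial: n=18, k=9, p₀=1/5=0.2000
P(X=j) = C(n,j)·p₀^j·(1−p₀)^(n−j); p = Σ P(X=j) over j with P(X=j) ≤ P(X=9)
p-value (two-sided) = 0.00425
At α=0.05: p < α → reject H₀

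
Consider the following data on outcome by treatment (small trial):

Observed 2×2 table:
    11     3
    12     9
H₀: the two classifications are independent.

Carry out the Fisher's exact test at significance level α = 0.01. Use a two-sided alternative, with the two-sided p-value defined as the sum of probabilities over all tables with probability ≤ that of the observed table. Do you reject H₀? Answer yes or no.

Margins: r₁=14, r₂=21, c₁=23, c₂=12, n=35
p_obs = C(14,11)·C(21,12)/C(35,23); sum pmf over tables with pmf ≤ p_obs
p-value (two-sided) = 0.28164
At α=0.01: p ≥ α → fail to reject H₀

reject H₀: no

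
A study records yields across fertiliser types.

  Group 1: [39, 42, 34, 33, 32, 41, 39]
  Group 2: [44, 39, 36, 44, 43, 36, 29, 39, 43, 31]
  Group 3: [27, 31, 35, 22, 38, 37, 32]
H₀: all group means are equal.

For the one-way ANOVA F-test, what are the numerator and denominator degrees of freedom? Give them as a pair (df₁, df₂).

degrees of freedom = [2, 21]

k = 3 groups, N = 24 total
df = (k−1, N−k) = (3−1, 24−3) = (2, 21)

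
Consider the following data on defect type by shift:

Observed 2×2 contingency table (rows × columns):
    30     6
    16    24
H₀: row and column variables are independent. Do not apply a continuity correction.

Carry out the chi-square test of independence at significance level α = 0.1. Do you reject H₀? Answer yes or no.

reject H₀: yes

Row totals [36, 40], col totals [46, 30], n=76
χ² = (30−21.79)²/21.79 + (6−14.21)²/14.21 + (16−24.21)²/24.21 + (24−15.79)²/15.79 = 14.8916
df = 1
p-value (upper-tail) = 0.00011
At α=0.1: p < α → reject H₀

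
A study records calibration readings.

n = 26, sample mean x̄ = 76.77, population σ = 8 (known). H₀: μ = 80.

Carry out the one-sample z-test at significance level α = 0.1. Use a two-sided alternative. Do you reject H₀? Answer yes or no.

SE = σ/√n = 8/√26 = 1.5689
z = (x̄−μ₀)/SE = (76.77−80)/1.5689 = -2.0587
p-value (two-sided) = 0.03952
At α=0.1: p < α → reject H₀

reject H₀: yes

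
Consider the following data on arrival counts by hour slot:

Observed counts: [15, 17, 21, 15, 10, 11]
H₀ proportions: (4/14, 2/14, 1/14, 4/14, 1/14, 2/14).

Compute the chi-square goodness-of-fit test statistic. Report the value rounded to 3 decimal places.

test statistic = 46.045

n = 89; E_i = n·p_i = [25.43, 12.71, 6.36, 25.43, 6.36, 12.71]
χ² = (15−25.43)²/25.43 + (17−12.71)²/12.71 + (21−6.36)²/6.36 + (15−25.43)²/25.43 + (10−6.36)²/6.36 + (11−12.71)²/12.71 = 46.0449
df = 5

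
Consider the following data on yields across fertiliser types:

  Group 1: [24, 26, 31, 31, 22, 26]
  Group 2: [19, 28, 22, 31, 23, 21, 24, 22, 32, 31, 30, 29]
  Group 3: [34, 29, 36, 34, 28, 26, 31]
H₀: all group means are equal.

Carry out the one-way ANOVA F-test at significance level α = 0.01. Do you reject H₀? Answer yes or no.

Group means [26.67, 26.00, 31.14], grand mean 27.600
SSB = Σnᵢ(x̄ᵢ−x̄)² = 123.810; SSW = ΣΣ(x−x̄ᵢ)² = 382.190
MSB = 123.810/2 = 61.9048; MSW = 382.190/22 = 17.3723
F = MSB/MSW = 3.5634
df = (2, 22)
p-value (upper-tail) = 0.04565
At α=0.01: p ≥ α → fail to reject H₀

reject H₀: no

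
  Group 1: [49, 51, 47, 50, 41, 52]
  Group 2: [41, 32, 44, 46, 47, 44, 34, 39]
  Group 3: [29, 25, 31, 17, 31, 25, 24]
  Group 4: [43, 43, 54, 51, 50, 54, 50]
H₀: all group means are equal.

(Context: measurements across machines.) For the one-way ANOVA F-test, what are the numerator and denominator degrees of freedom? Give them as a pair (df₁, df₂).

k = 4 groups, N = 28 total
df = (k−1, N−k) = (4−1, 28−4) = (3, 24)

degrees of freedom = [3, 24]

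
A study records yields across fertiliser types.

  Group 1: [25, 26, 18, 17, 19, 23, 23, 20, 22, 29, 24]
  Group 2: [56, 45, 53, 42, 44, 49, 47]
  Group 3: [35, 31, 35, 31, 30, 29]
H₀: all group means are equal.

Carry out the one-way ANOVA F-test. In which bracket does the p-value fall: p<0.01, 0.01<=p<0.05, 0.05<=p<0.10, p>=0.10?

p-value bracket: p<0.01

Group means [22.36, 48.00, 31.83], grand mean 32.208
SSB = Σnᵢ(x̄ᵢ−x̄)² = 2812.580; SSW = ΣΣ(x−x̄ᵢ)² = 317.379
MSB = 2812.580/2 = 1406.2898; MSW = 317.379/21 = 15.1133
F = MSB/MSW = 93.0500
df = (2, 21)
p-value (upper-tail) = 0.00000
→ bracket: p<0.01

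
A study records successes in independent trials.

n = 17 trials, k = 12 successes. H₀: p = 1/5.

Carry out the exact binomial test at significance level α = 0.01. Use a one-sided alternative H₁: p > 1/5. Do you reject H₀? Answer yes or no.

reject H₀: yes

Exact binomial: n=17, k=12, p₀=1/5=0.2000
P(X≥12) from Σ C(n,i)·p₀^i·(1−p₀)^(n−i)
p-value (one-sided, H₁ greater) = 0.00001
At α=0.01: p < α → reject H₀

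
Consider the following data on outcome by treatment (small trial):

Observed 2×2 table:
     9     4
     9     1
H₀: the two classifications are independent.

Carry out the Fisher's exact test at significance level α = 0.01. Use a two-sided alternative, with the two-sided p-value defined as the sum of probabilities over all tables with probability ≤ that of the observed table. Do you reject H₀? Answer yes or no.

Margins: r₁=13, r₂=10, c₁=18, c₂=5, n=23
p_obs = C(13,9)·C(10,9)/C(23,18); sum pmf over tables with pmf ≤ p_obs
p-value (two-sided) = 0.33936
At α=0.01: p ≥ α → fail to reject H₀

reject H₀: no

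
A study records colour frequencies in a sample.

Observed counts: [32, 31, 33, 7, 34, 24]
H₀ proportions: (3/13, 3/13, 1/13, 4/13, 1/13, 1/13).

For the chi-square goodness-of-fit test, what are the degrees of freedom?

degrees of freedom = 5

df = k − 1 = 6 − 1 = 5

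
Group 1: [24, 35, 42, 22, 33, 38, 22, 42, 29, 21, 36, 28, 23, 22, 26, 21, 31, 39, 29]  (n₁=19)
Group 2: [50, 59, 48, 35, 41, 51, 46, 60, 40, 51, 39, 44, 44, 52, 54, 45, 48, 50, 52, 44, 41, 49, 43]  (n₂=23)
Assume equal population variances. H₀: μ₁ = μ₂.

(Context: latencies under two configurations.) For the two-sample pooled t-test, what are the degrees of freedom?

degrees of freedom = 40

df = n₁ + n₂ − 2 = 19 + 23 − 2 = 40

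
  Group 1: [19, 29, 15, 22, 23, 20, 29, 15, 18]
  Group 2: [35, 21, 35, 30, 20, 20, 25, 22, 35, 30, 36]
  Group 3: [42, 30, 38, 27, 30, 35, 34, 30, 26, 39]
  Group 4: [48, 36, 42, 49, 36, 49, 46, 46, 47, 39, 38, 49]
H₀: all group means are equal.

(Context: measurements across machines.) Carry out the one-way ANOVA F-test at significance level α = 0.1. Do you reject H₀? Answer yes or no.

reject H₀: yes

Group means [21.11, 28.09, 33.10, 43.75], grand mean 32.262
SSB = Σnᵢ(x̄ᵢ−x̄)² = 2901.171; SSW = ΣΣ(x−x̄ᵢ)² = 1218.948
MSB = 2901.171/3 = 967.0570; MSW = 1218.948/38 = 32.0776
F = MSB/MSW = 30.1474
df = (3, 38)
p-value (upper-tail) = 0.00000
At α=0.1: p < α → reject H₀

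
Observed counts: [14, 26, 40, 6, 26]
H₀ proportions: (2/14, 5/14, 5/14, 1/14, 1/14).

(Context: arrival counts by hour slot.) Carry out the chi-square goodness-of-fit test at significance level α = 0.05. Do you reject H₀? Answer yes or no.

reject H₀: yes

n = 112; E_i = n·p_i = [16.00, 40.00, 40.00, 8.00, 8.00]
χ² = (14−16.00)²/16.00 + (26−40.00)²/40.00 + (40−40.00)²/40.00 + (6−8.00)²/8.00 + (26−8.00)²/8.00 = 46.1500
df = 4
p-value (upper-tail) = 0.00000
At α=0.05: p < α → reject H₀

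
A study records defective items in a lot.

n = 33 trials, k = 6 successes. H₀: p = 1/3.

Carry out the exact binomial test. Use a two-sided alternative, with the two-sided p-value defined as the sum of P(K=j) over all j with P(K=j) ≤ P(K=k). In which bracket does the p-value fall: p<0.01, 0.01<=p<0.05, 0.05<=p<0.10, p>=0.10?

p-value bracket: 0.05<=p<0.10

Exact binomial: n=33, k=6, p₀=1/3=0.3333
P(X=j) = C(n,j)·p₀^j·(1−p₀)^(n−j); p = Σ P(X=j) over j with P(X=j) ≤ P(X=6)
p-value (two-sided) = 0.06692
→ bracket: 0.05<=p<0.10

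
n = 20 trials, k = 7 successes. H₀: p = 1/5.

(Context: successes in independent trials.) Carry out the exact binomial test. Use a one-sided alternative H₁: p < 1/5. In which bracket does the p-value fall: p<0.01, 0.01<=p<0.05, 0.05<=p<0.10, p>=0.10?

p-value bracket: p>=0.10

Exact binomial: n=20, k=7, p₀=1/5=0.2000
P(X≤7) from Σ C(n,i)·p₀^i·(1−p₀)^(n−i)
p-value (one-sided, H₁ less) = 0.96786
→ bracket: p>=0.10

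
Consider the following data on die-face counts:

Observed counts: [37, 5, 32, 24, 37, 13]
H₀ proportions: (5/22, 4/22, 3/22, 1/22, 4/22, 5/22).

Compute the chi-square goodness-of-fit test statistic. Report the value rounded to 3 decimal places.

n = 148; E_i = n·p_i = [33.64, 26.91, 20.18, 6.73, 26.91, 33.64]
χ² = (37−33.64)²/33.64 + (5−26.91)²/26.91 + (32−20.18)²/20.18 + (24−6.73)²/6.73 + (37−26.91)²/26.91 + (13−33.64)²/33.64 = 85.8887
df = 5

test statistic = 85.889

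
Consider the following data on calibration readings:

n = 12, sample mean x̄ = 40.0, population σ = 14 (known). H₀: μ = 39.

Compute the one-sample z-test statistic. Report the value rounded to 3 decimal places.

SE = σ/√n = 14/√12 = 4.0415
z = (x̄−μ₀)/SE = (40.0−39)/4.0415 = 0.2474

test statistic = 0.247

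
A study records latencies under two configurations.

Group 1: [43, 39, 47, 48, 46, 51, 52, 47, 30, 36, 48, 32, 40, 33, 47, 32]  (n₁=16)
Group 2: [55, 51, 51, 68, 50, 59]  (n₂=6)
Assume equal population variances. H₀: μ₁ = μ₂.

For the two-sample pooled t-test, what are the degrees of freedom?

degrees of freedom = 20

df = n₁ + n₂ − 2 = 16 + 6 − 2 = 20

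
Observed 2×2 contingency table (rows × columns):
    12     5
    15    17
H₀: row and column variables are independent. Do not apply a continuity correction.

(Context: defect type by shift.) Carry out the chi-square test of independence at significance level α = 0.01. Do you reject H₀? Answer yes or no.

reject H₀: no

Row totals [17, 32], col totals [27, 22], n=49
χ² = (12−9.37)²/9.37 + (5−7.63)²/7.63 + (15−17.63)²/17.63 + (17−14.37)²/14.37 = 2.5234
df = 1
p-value (upper-tail) = 0.11217
At α=0.01: p ≥ α → fail to reject H₀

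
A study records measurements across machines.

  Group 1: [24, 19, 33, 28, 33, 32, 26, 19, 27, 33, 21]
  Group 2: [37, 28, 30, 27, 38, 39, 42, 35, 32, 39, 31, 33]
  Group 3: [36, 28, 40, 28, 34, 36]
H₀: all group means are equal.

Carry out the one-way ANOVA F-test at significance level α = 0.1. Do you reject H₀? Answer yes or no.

reject H₀: yes

Group means [26.82, 34.25, 33.67], grand mean 31.310
SSB = Σnᵢ(x̄ᵢ−x̄)² = 358.987; SSW = ΣΣ(x−x̄ᵢ)² = 677.220
MSB = 358.987/2 = 179.4936; MSW = 677.220/26 = 26.0469
F = MSB/MSW = 6.8912
df = (2, 26)
p-value (upper-tail) = 0.00397
At α=0.1: p < α → reject H₀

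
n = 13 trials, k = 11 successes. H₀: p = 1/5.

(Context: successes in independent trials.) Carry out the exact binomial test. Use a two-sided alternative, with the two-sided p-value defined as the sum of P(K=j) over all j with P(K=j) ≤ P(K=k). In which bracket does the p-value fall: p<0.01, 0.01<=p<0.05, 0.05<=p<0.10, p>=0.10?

p-value bracket: p<0.01

Exact binomial: n=13, k=11, p₀=1/5=0.2000
P(X=j) = C(n,j)·p₀^j·(1−p₀)^(n−j); p = Σ P(X=j) over j with P(X=j) ≤ P(X=11)
p-value (two-sided) = 0.00000
→ bracket: p<0.01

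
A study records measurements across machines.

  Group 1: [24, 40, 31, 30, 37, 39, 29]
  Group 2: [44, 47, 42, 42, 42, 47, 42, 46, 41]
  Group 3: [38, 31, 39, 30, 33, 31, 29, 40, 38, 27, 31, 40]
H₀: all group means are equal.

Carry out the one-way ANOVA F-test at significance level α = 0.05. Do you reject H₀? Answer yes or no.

Group means [32.86, 43.67, 33.92], grand mean 36.786
SSB = Σnᵢ(x̄ᵢ−x̄)² = 632.940; SSW = ΣΣ(x−x̄ᵢ)² = 503.774
MSB = 632.940/2 = 316.4702; MSW = 503.774/25 = 20.1510
F = MSB/MSW = 15.7050
df = (2, 25)
p-value (upper-tail) = 0.00004
At α=0.05: p < α → reject H₀

reject H₀: yes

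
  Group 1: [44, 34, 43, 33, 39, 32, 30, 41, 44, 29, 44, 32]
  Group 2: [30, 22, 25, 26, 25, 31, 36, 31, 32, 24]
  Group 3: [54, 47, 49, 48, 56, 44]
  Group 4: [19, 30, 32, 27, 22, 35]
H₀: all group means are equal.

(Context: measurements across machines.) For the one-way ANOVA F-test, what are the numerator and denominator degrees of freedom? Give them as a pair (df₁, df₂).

k = 4 groups, N = 34 total
df = (k−1, N−k) = (4−1, 34−4) = (3, 30)

degrees of freedom = [3, 30]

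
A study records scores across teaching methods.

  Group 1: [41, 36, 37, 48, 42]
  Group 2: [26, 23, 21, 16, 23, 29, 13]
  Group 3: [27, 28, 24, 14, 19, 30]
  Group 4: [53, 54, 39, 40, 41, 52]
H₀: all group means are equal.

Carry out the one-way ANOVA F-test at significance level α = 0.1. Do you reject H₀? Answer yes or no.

reject H₀: yes

Group means [40.80, 21.57, 23.67, 46.50], grand mean 32.333
SSB = Σnᵢ(x̄ᵢ−x̄)² = 2823.986; SSW = ΣΣ(x−x̄ᵢ)² = 717.348
MSB = 2823.986/3 = 941.3286; MSW = 717.348/20 = 35.8674
F = MSB/MSW = 26.2447
df = (3, 20)
p-value (upper-tail) = 0.00000
At α=0.1: p < α → reject H₀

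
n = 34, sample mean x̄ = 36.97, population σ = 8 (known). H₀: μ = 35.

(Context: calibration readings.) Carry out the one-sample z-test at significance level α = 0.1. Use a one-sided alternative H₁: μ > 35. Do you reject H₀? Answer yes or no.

reject H₀: yes

SE = σ/√n = 8/√34 = 1.3720
z = (x̄−μ₀)/SE = (36.97−35)/1.3720 = 1.4359
p-value (one-sided, H₁ greater) = 0.07552
At α=0.1: p < α → reject H₀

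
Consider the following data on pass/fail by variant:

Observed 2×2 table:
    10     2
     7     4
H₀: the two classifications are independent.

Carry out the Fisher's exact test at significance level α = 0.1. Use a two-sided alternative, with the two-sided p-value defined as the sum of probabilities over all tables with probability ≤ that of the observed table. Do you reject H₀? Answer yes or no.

reject H₀: no

Margins: r₁=12, r₂=11, c₁=17, c₂=6, n=23
p_obs = C(12,10)·C(11,7)/C(23,17); sum pmf over tables with pmf ≤ p_obs
p-value (two-sided) = 0.37071
At α=0.1: p ≥ α → fail to reject H₀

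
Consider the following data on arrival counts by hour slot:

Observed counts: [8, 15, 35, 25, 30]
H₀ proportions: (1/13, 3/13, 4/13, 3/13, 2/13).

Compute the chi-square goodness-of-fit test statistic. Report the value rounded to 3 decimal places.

n = 113; E_i = n·p_i = [8.69, 26.08, 34.77, 26.08, 17.38]
χ² = (8−8.69)²/8.69 + (15−26.08)²/26.08 + (35−34.77)²/34.77 + (25−26.08)²/26.08 + (30−17.38)²/17.38 = 13.9609
df = 4

test statistic = 13.961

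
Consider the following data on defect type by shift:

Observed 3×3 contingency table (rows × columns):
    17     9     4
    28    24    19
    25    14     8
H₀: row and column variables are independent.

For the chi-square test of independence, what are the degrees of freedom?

df = (r−1)(c−1) = (3−1)·(3−1) = 4

degrees of freedom = 4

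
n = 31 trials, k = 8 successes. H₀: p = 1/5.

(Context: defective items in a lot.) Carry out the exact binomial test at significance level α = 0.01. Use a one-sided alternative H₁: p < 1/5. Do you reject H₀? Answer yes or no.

reject H₀: no

Exact binomial: n=31, k=8, p₀=1/5=0.2000
P(X≤8) from Σ C(n,i)·p₀^i·(1−p₀)^(n−i)
p-value (one-sided, H₁ less) = 0.84924
At α=0.01: p ≥ α → fail to reject H₀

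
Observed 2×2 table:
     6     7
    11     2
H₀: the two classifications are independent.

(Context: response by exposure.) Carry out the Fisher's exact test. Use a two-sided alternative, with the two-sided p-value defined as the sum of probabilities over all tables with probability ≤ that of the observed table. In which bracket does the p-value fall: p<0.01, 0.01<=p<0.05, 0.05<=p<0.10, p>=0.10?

Margins: r₁=13, r₂=13, c₁=17, c₂=9, n=26
p_obs = C(13,6)·C(13,11)/C(26,17); sum pmf over tables with pmf ≤ p_obs
p-value (two-sided) = 0.09684
→ bracket: 0.05<=p<0.10

p-value bracket: 0.05<=p<0.10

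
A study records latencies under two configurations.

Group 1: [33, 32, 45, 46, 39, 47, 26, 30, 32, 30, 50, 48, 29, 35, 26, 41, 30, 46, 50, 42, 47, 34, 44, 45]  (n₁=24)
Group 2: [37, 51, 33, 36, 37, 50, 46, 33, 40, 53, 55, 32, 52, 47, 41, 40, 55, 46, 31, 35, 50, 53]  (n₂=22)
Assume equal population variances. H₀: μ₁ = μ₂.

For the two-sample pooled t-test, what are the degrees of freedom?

df = n₁ + n₂ − 2 = 24 + 22 − 2 = 44

degrees of freedom = 44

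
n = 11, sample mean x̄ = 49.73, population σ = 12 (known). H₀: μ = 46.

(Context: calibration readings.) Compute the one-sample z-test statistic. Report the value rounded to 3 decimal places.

test statistic = 1.031

SE = σ/√n = 12/√11 = 3.6181
z = (x̄−μ₀)/SE = (49.73−46)/3.6181 = 1.0309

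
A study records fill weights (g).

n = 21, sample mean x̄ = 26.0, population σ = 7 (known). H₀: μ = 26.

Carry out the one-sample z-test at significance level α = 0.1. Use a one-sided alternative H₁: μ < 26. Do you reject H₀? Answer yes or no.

SE = σ/√n = 7/√21 = 1.5275
z = (x̄−μ₀)/SE = (26.0−26)/1.5275 = 0.0000
p-value (one-sided, H₁ less) = 0.50000
At α=0.1: p ≥ α → fail to reject H₀

reject H₀: no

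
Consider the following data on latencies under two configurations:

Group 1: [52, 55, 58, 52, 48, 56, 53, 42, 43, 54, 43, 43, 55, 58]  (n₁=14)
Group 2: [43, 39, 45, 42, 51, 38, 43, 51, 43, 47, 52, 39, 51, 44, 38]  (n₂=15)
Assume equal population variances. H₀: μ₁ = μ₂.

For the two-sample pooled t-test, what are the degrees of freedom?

degrees of freedom = 27

df = n₁ + n₂ − 2 = 14 + 15 − 2 = 27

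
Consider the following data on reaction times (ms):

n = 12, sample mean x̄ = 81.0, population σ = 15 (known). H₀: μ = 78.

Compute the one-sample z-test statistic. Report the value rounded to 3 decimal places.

test statistic = 0.693

SE = σ/√n = 15/√12 = 4.3301
z = (x̄−μ₀)/SE = (81.0−78)/4.3301 = 0.6928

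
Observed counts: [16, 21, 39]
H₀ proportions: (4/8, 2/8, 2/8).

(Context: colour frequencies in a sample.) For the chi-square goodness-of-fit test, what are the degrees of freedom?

degrees of freedom = 2

df = k − 1 = 3 − 1 = 2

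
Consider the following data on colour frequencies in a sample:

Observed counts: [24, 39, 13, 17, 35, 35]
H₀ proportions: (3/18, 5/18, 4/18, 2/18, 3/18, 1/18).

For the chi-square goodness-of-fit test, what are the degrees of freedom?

df = k − 1 = 6 − 1 = 5

degrees of freedom = 5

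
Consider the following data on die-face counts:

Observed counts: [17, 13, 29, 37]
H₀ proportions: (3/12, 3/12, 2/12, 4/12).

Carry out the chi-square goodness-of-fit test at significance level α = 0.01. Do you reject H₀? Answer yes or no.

n = 96; E_i = n·p_i = [24.00, 24.00, 16.00, 32.00]
χ² = (17−24.00)²/24.00 + (13−24.00)²/24.00 + (29−16.00)²/16.00 + (37−32.00)²/32.00 = 18.4271
df = 3
p-value (upper-tail) = 0.00036
At α=0.01: p < α → reject H₀

reject H₀: yes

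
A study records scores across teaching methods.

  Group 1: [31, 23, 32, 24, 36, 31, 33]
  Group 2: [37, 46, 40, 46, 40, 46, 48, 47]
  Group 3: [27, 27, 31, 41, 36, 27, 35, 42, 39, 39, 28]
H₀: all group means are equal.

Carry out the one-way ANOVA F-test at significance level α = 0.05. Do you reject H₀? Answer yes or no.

Group means [30.00, 43.75, 33.82], grand mean 35.846
SSB = Σnᵢ(x̄ᵢ−x̄)² = 784.248; SSW = ΣΣ(x−x̄ᵢ)² = 613.136
MSB = 784.248/2 = 392.1241; MSW = 613.136/23 = 26.6581
F = MSB/MSW = 14.7094
df = (2, 23)
p-value (upper-tail) = 0.00008
At α=0.05: p < α → reject H₀

reject H₀: yes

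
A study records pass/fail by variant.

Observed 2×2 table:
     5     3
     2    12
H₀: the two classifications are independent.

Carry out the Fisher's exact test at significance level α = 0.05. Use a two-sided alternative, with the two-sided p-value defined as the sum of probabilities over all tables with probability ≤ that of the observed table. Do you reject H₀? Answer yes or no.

Margins: r₁=8, r₂=14, c₁=7, c₂=15, n=22
p_obs = C(8,5)·C(14,2)/C(22,7); sum pmf over tables with pmf ≤ p_obs
p-value (two-sided) = 0.05235
At α=0.05: p ≥ α → fail to reject H₀

reject H₀: no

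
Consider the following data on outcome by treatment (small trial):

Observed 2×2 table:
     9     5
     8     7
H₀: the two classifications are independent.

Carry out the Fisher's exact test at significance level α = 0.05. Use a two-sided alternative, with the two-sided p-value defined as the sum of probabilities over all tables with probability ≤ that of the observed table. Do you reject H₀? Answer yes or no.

Margins: r₁=14, r₂=15, c₁=17, c₂=12, n=29
p_obs = C(14,9)·C(15,8)/C(29,17); sum pmf over tables with pmf ≤ p_obs
p-value (two-sided) = 0.71038
At α=0.05: p ≥ α → fail to reject H₀

reject H₀: no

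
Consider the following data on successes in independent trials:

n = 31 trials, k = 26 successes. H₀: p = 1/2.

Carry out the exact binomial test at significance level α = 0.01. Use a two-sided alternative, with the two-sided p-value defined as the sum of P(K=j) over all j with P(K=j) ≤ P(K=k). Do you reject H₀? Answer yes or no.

Exact binomial: n=31, k=26, p₀=1/2=0.5000
P(X=j) = C(n,j)·p₀^j·(1−p₀)^(n−j); p = Σ P(X=j) over j with P(X=j) ≤ P(X=26)
p-value (two-sided) = 0.00019
At α=0.01: p < α → reject H₀

reject H₀: yes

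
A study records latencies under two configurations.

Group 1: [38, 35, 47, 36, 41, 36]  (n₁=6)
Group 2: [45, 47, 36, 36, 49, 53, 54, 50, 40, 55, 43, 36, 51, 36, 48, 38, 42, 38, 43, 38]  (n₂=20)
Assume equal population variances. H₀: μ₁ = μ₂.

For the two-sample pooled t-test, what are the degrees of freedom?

df = n₁ + n₂ − 2 = 6 + 20 − 2 = 24

degrees of freedom = 24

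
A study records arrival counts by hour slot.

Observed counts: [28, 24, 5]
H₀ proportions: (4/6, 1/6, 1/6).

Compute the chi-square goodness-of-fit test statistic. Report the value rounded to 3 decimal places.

n = 57; E_i = n·p_i = [38.00, 9.50, 9.50]
χ² = (28−38.00)²/38.00 + (24−9.50)²/9.50 + (5−9.50)²/9.50 = 26.8947
df = 2

test statistic = 26.895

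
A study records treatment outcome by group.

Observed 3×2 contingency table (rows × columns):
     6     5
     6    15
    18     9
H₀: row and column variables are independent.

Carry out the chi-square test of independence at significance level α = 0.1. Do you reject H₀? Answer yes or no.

Row totals [11, 21, 27], col totals [30, 29], n=59
χ² = (6−5.59)²/5.59 + (5−5.41)²/5.41 + (6−10.68)²/10.68 + (15−10.32)²/10.32 + (18−13.73)²/13.73 + (9−13.27)²/13.27 = 6.9331
df = 2
p-value (upper-tail) = 0.03122
At α=0.1: p < α → reject H₀

reject H₀: yes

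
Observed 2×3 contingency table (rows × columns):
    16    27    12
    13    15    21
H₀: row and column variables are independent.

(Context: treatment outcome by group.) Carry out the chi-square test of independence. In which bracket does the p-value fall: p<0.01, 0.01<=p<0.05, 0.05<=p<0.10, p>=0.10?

Row totals [55, 49], col totals [29, 42, 33], n=104
χ² = (16−15.34)²/15.34 + (27−22.21)²/22.21 + (12−17.45)²/17.45 + (13−13.66)²/13.66 + (15−19.79)²/19.79 + (21−15.55)²/15.55 = 5.8668
df = 2
p-value (upper-tail) = 0.05321
→ bracket: 0.05<=p<0.10

p-value bracket: 0.05<=p<0.10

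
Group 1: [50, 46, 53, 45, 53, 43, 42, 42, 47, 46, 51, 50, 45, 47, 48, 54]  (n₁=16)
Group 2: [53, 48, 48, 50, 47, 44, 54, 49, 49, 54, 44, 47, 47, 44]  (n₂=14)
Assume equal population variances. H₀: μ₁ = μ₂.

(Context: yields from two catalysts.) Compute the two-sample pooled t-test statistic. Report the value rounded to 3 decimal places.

x̄₁=47.625, s₁=3.879, n₁=16
x̄₂=48.429, s₂=3.413, n₂=14
s_p² = [15·3.879² + 13·3.413²]/28 = 13.4707
SE = √(s_p²·(1/16+1/14)) = 1.3432
t = (47.625−48.429)/1.3432 = -0.5983
df = 28

test statistic = -0.598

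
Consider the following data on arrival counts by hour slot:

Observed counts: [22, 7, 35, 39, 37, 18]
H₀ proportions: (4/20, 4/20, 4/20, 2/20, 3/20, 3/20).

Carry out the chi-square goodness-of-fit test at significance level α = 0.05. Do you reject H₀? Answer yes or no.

n = 158; E_i = n·p_i = [31.60, 31.60, 31.60, 15.80, 23.70, 23.70]
χ² = (22−31.60)²/31.60 + (7−31.60)²/31.60 + (35−31.60)²/31.60 + (39−15.80)²/15.80 + (37−23.70)²/23.70 + (18−23.70)²/23.70 = 65.3333
df = 5
p-value (upper-tail) = 0.00000
At α=0.05: p < α → reject H₀

reject H₀: yes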